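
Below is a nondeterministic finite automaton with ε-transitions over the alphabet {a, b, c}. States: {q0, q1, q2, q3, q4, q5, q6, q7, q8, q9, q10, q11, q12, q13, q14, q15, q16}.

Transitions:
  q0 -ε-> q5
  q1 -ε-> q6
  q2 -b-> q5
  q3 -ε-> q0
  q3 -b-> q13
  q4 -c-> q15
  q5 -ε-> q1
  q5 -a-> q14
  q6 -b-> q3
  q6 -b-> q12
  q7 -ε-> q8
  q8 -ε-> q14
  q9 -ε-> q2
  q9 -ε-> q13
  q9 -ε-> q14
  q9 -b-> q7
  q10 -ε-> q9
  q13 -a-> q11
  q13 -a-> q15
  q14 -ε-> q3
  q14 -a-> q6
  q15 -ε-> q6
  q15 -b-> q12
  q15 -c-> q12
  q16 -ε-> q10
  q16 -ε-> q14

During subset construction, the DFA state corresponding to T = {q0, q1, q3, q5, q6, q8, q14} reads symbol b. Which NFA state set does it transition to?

{q0, q1, q3, q5, q6, q12, q13}

q3 on b → {q13}.
q6 on b → {q3, q12}.
No b-transition from q0, q1, q5, q8, q14.
Union after reading b: {q3, q12, q13}.
Now take the ε-closure:
From q3 via ε: add q0.
From q0 via ε: add q5.
From q5 via ε: add q1.
From q1 via ε: add q6.
No new states can be added; the closed set is {q0, q1, q3, q5, q6, q12, q13}.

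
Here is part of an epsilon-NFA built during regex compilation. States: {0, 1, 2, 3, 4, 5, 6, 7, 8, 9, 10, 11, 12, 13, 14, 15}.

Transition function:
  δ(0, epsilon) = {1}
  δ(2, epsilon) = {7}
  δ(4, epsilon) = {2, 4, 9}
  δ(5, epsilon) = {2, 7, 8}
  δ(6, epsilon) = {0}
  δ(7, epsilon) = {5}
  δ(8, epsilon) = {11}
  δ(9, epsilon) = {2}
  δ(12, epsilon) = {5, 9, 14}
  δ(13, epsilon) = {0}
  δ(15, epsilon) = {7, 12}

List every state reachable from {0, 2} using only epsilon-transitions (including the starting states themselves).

Start with {0, 2}.
From 0 via epsilon: add 1.
From 2 via epsilon: add 7.
From 7 via epsilon: add 5.
From 5 via epsilon: add 8.
From 8 via epsilon: add 11.
No new states can be added; the closed set is {0, 1, 2, 5, 7, 8, 11}.

{0, 1, 2, 5, 7, 8, 11}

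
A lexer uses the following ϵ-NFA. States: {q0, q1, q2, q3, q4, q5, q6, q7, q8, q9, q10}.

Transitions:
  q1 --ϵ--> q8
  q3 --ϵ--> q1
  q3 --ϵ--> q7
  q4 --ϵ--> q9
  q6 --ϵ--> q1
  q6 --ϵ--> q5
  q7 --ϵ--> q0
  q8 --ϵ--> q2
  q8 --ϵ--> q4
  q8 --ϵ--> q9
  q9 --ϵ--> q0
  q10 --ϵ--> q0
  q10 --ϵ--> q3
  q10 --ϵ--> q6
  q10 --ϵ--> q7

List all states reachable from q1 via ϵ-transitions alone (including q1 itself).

Start with {q1}.
From q1 via ϵ: add q8.
From q8 via ϵ: add q2, q4, q9.
From q9 via ϵ: add q0.
No new states can be added; the closed set is {q0, q1, q2, q4, q8, q9}.

{q0, q1, q2, q4, q8, q9}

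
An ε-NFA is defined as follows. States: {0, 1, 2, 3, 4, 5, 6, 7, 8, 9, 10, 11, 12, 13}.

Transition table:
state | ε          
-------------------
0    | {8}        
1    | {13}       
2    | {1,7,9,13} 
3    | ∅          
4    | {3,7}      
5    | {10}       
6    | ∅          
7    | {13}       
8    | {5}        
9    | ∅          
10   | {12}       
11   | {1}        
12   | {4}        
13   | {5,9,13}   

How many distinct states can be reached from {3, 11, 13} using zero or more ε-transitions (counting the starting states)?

10

Start with {3, 11, 13}.
From 11 via ε: add 1.
From 13 via ε: add 5, 9.
From 5 via ε: add 10.
From 10 via ε: add 12.
From 12 via ε: add 4.
From 4 via ε: add 7.
ε-closure = {1, 3, 4, 5, 7, 9, 10, 11, 12, 13}, which has 10 states.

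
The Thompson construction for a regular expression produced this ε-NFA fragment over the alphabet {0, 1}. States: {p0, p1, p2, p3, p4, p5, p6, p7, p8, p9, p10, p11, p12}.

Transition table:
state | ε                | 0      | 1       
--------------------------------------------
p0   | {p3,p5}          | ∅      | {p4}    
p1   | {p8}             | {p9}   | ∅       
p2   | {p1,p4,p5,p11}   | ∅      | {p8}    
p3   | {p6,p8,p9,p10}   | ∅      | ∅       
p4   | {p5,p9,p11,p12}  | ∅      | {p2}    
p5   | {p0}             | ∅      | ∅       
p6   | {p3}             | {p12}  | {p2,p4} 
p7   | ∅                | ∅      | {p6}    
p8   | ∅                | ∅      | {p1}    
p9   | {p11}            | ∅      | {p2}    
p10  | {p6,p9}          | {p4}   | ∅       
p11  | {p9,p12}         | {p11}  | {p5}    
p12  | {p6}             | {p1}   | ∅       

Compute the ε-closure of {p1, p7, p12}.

{p1, p3, p6, p7, p8, p9, p10, p11, p12}

Start with {p1, p7, p12}.
From p1 via ε: add p8.
From p12 via ε: add p6.
From p6 via ε: add p3.
From p3 via ε: add p9, p10.
From p9 via ε: add p11.
No new states can be added; the closed set is {p1, p3, p6, p7, p8, p9, p10, p11, p12}.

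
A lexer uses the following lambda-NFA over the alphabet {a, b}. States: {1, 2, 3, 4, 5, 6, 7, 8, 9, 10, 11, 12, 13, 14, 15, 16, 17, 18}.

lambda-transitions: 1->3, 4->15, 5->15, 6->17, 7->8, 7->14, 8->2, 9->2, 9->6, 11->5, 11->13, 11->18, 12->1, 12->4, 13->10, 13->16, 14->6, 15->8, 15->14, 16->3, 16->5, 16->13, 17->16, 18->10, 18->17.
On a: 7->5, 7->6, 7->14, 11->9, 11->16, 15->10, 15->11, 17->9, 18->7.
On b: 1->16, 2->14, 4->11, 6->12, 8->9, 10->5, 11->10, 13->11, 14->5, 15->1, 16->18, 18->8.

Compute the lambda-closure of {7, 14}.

{2, 3, 5, 6, 7, 8, 10, 13, 14, 15, 16, 17}

Start with {7, 14}.
From 7 via lambda: add 8.
From 14 via lambda: add 6.
From 6 via lambda: add 17.
From 8 via lambda: add 2.
From 17 via lambda: add 16.
From 16 via lambda: add 3, 5, 13.
From 5 via lambda: add 15.
From 13 via lambda: add 10.
No new states can be added; the closed set is {2, 3, 5, 6, 7, 8, 10, 13, 14, 15, 16, 17}.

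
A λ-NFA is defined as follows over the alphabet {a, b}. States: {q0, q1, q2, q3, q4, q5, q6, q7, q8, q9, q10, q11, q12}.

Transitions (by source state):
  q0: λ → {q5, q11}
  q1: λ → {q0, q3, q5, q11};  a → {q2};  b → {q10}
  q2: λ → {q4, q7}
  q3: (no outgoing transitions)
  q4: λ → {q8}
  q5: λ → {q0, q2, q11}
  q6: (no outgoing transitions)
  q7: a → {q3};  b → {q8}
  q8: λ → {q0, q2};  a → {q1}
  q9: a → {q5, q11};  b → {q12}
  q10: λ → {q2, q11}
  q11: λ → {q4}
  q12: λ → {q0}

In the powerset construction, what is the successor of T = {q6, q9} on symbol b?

{q0, q2, q4, q5, q7, q8, q11, q12}

q9 on b → {q12}.
No b-transition from q6.
Union after reading b: {q12}.
Now take the λ-closure:
From q12 via λ: add q0.
From q0 via λ: add q5, q11.
From q5 via λ: add q2.
From q11 via λ: add q4.
From q2 via λ: add q7.
From q4 via λ: add q8.
No new states can be added; the closed set is {q0, q2, q4, q5, q7, q8, q11, q12}.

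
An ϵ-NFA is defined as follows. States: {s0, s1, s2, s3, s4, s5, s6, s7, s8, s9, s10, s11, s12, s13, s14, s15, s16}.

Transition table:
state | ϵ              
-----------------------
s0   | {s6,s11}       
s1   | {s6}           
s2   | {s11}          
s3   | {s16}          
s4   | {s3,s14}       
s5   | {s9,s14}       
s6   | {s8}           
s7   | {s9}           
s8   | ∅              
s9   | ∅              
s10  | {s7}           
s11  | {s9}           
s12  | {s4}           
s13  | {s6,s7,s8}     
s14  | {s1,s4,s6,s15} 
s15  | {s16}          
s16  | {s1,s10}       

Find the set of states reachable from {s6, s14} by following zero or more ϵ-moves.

Start with {s6, s14}.
From s6 via ϵ: add s8.
From s14 via ϵ: add s1, s4, s15.
From s4 via ϵ: add s3.
From s15 via ϵ: add s16.
From s16 via ϵ: add s10.
From s10 via ϵ: add s7.
From s7 via ϵ: add s9.
No new states can be added; the closed set is {s1, s3, s4, s6, s7, s8, s9, s10, s14, s15, s16}.

{s1, s3, s4, s6, s7, s8, s9, s10, s14, s15, s16}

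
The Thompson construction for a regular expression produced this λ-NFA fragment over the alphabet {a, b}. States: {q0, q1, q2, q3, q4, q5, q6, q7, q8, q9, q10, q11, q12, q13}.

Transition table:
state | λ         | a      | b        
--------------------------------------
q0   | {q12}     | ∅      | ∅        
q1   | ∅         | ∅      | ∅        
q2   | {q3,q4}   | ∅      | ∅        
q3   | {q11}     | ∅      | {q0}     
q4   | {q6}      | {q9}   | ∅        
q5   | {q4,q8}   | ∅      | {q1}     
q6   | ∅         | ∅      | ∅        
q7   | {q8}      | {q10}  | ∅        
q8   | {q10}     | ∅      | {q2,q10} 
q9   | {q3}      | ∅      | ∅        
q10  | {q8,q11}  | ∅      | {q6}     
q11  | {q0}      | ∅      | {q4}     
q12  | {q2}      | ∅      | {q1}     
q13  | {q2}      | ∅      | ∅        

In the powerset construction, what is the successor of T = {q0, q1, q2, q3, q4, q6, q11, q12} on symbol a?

{q0, q2, q3, q4, q6, q9, q11, q12}

q4 on a → {q9}.
No a-transition from q0, q1, q2, q3, q6, q11, q12.
Union after reading a: {q9}.
Now take the λ-closure:
From q9 via λ: add q3.
From q3 via λ: add q11.
From q11 via λ: add q0.
From q0 via λ: add q12.
From q12 via λ: add q2.
From q2 via λ: add q4.
From q4 via λ: add q6.
No new states can be added; the closed set is {q0, q2, q3, q4, q6, q9, q11, q12}.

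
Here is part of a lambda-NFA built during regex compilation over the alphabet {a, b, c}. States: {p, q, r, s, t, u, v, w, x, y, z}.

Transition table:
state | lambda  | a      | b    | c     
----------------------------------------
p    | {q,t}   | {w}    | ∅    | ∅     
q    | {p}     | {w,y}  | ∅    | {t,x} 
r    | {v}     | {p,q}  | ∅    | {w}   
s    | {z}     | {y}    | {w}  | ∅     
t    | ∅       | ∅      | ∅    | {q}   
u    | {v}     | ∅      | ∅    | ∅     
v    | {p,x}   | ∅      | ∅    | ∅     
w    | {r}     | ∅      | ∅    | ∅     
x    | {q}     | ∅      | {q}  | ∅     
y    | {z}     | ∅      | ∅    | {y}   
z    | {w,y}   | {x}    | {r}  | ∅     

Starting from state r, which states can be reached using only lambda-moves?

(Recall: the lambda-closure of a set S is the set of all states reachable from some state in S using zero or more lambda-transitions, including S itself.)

Start with {r}.
From r via lambda: add v.
From v via lambda: add p, x.
From p via lambda: add q, t.
No new states can be added; the closed set is {p, q, r, t, v, x}.

{p, q, r, t, v, x}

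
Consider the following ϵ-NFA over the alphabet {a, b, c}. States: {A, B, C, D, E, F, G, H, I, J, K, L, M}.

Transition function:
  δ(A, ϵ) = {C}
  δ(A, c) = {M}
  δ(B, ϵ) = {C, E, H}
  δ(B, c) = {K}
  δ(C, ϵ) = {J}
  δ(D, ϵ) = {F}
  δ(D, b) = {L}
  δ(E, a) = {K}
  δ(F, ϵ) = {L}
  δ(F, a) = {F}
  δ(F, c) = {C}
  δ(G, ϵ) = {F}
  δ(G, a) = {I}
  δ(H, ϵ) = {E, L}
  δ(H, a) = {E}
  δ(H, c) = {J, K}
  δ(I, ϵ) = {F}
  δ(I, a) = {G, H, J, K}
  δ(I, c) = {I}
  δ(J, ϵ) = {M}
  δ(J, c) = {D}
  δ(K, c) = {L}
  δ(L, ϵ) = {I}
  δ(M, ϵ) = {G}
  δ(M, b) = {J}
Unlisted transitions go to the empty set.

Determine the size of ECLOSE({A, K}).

9

Start with {A, K}.
From A via ϵ: add C.
From C via ϵ: add J.
From J via ϵ: add M.
From M via ϵ: add G.
From G via ϵ: add F.
From F via ϵ: add L.
From L via ϵ: add I.
ϵ-closure = {A, C, F, G, I, J, K, L, M}, which has 9 states.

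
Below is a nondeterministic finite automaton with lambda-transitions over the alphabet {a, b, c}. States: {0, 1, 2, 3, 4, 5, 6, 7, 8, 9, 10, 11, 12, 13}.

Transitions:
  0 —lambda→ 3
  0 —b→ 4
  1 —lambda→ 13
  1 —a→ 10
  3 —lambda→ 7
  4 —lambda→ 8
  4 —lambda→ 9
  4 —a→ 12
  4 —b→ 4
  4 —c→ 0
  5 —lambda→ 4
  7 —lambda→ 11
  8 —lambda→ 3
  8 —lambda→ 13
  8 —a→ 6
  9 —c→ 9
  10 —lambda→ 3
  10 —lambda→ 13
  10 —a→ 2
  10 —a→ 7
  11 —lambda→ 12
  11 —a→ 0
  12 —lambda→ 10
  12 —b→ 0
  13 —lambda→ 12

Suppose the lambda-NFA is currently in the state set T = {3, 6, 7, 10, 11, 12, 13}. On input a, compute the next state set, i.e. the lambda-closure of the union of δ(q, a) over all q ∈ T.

10 on a → {2, 7}.
11 on a → {0}.
No a-transition from 3, 6, 7, 12, 13.
Union after reading a: {0, 2, 7}.
Now take the lambda-closure:
From 0 via lambda: add 3.
From 7 via lambda: add 11.
From 11 via lambda: add 12.
From 12 via lambda: add 10.
From 10 via lambda: add 13.
No new states can be added; the closed set is {0, 2, 3, 7, 10, 11, 12, 13}.

{0, 2, 3, 7, 10, 11, 12, 13}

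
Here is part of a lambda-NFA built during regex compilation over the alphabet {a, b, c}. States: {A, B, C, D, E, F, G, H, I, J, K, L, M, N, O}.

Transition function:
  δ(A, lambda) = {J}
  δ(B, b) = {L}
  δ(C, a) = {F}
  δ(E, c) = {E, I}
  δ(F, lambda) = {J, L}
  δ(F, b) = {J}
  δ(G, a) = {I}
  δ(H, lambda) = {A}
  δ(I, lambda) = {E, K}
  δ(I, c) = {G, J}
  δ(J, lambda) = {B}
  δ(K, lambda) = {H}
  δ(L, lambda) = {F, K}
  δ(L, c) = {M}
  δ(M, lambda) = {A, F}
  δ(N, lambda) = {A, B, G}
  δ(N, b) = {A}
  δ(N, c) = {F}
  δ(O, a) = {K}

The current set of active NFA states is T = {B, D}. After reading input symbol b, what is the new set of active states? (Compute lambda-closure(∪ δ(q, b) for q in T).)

{A, B, F, H, J, K, L}

B on b → {L}.
No b-transition from D.
Union after reading b: {L}.
Now take the lambda-closure:
From L via lambda: add F, K.
From F via lambda: add J.
From K via lambda: add H.
From H via lambda: add A.
From J via lambda: add B.
No new states can be added; the closed set is {A, B, F, H, J, K, L}.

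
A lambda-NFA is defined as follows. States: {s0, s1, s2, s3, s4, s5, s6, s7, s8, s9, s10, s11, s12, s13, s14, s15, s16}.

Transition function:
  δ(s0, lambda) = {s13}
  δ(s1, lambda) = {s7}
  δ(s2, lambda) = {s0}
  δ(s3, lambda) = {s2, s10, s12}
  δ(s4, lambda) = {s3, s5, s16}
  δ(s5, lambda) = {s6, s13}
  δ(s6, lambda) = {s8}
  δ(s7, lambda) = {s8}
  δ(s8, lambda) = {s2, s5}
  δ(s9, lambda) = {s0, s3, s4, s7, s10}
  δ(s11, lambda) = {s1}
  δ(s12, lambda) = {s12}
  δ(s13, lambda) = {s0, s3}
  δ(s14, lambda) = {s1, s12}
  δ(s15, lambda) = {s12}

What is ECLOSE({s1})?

{s0, s1, s2, s3, s5, s6, s7, s8, s10, s12, s13}

Start with {s1}.
From s1 via lambda: add s7.
From s7 via lambda: add s8.
From s8 via lambda: add s2, s5.
From s2 via lambda: add s0.
From s5 via lambda: add s6, s13.
From s13 via lambda: add s3.
From s3 via lambda: add s10, s12.
No new states can be added; the closed set is {s0, s1, s2, s3, s5, s6, s7, s8, s10, s12, s13}.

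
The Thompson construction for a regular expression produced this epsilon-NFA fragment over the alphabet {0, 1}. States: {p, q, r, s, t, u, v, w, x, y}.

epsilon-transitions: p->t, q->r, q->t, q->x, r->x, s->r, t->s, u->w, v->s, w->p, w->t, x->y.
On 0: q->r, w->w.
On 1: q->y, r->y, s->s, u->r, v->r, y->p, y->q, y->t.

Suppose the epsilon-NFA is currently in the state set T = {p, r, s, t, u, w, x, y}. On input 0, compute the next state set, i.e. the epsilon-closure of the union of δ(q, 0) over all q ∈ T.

w on 0 → {w}.
No 0-transition from p, r, s, t, u, x, y.
Union after reading 0: {w}.
Now take the epsilon-closure:
From w via epsilon: add p, t.
From t via epsilon: add s.
From s via epsilon: add r.
From r via epsilon: add x.
From x via epsilon: add y.
No new states can be added; the closed set is {p, r, s, t, w, x, y}.

{p, r, s, t, w, x, y}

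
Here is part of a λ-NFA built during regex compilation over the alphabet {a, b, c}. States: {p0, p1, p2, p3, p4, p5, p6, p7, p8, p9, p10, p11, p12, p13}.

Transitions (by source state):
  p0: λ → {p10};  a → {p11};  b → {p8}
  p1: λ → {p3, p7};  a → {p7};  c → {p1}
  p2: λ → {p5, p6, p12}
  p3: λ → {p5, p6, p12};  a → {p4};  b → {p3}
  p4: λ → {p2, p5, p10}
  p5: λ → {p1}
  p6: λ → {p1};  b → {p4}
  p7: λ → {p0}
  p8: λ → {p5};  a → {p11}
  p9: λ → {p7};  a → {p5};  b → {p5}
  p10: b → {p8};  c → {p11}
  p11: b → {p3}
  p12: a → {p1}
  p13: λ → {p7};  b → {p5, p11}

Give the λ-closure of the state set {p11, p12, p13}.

Start with {p11, p12, p13}.
From p13 via λ: add p7.
From p7 via λ: add p0.
From p0 via λ: add p10.
No new states can be added; the closed set is {p0, p7, p10, p11, p12, p13}.

{p0, p7, p10, p11, p12, p13}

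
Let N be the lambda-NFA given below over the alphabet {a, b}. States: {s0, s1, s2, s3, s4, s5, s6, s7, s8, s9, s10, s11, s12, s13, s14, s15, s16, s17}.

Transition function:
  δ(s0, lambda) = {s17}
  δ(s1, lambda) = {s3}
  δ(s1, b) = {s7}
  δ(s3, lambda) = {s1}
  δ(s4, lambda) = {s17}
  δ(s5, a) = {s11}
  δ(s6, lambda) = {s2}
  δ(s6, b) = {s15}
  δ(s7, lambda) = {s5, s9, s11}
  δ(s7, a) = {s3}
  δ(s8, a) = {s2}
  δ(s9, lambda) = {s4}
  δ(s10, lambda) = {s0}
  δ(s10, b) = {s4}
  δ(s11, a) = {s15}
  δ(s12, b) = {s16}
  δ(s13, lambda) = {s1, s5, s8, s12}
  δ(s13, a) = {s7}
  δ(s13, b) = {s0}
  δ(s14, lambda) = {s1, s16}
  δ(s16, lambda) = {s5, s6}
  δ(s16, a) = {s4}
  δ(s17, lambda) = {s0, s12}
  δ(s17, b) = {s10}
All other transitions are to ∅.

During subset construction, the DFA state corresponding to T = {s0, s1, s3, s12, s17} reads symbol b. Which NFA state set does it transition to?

s1 on b → {s7}.
s12 on b → {s16}.
s17 on b → {s10}.
No b-transition from s0, s3.
Union after reading b: {s7, s10, s16}.
Now take the lambda-closure:
From s7 via lambda: add s5, s9, s11.
From s10 via lambda: add s0.
From s16 via lambda: add s6.
From s0 via lambda: add s17.
From s6 via lambda: add s2.
From s9 via lambda: add s4.
From s17 via lambda: add s12.
No new states can be added; the closed set is {s0, s2, s4, s5, s6, s7, s9, s10, s11, s12, s16, s17}.

{s0, s2, s4, s5, s6, s7, s9, s10, s11, s12, s16, s17}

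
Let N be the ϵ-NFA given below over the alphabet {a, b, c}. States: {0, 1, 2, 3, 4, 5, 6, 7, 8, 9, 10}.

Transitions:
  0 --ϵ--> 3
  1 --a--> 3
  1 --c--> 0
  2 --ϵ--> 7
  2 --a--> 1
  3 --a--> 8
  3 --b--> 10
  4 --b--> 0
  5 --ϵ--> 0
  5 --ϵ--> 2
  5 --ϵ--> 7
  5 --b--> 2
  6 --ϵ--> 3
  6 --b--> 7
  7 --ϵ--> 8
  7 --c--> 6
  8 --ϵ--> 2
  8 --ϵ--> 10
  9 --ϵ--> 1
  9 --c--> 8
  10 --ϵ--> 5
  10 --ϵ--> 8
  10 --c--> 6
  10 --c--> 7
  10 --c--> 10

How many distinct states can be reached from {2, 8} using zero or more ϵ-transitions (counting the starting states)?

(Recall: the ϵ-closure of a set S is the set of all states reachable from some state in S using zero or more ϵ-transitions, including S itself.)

7

Start with {2, 8}.
From 2 via ϵ: add 7.
From 8 via ϵ: add 10.
From 10 via ϵ: add 5.
From 5 via ϵ: add 0.
From 0 via ϵ: add 3.
ϵ-closure = {0, 2, 3, 5, 7, 8, 10}, which has 7 states.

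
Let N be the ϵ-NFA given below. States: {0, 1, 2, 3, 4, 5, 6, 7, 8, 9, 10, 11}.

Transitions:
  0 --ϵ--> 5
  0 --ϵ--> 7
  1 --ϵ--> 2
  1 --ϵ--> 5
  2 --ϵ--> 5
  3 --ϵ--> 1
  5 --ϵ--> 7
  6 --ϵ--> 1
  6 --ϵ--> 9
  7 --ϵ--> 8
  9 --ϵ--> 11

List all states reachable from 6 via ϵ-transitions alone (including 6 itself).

{1, 2, 5, 6, 7, 8, 9, 11}

Start with {6}.
From 6 via ϵ: add 1, 9.
From 1 via ϵ: add 2, 5.
From 9 via ϵ: add 11.
From 5 via ϵ: add 7.
From 7 via ϵ: add 8.
No new states can be added; the closed set is {1, 2, 5, 6, 7, 8, 9, 11}.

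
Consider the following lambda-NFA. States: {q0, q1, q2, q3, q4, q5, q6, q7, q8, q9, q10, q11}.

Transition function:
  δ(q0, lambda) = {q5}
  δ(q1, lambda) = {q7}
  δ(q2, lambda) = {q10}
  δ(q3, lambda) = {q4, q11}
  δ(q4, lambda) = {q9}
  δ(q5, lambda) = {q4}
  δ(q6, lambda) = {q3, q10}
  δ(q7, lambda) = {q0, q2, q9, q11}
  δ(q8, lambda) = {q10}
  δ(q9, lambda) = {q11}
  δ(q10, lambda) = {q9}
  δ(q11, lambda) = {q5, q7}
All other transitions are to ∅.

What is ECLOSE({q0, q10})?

Start with {q0, q10}.
From q0 via lambda: add q5.
From q10 via lambda: add q9.
From q5 via lambda: add q4.
From q9 via lambda: add q11.
From q11 via lambda: add q7.
From q7 via lambda: add q2.
No new states can be added; the closed set is {q0, q2, q4, q5, q7, q9, q10, q11}.

{q0, q2, q4, q5, q7, q9, q10, q11}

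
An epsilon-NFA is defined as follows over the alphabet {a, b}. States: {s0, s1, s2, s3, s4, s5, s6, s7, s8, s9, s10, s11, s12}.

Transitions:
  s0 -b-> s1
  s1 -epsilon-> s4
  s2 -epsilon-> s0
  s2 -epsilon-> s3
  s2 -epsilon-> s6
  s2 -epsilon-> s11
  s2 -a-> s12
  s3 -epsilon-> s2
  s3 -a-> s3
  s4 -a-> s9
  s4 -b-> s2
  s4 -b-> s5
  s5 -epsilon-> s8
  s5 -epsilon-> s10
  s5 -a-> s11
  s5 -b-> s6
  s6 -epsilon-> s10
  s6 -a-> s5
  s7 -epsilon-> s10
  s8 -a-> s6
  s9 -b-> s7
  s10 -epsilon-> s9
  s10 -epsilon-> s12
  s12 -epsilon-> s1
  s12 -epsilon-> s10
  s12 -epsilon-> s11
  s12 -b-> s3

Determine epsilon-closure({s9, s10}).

Start with {s9, s10}.
From s10 via epsilon: add s12.
From s12 via epsilon: add s1, s11.
From s1 via epsilon: add s4.
No new states can be added; the closed set is {s1, s4, s9, s10, s11, s12}.

{s1, s4, s9, s10, s11, s12}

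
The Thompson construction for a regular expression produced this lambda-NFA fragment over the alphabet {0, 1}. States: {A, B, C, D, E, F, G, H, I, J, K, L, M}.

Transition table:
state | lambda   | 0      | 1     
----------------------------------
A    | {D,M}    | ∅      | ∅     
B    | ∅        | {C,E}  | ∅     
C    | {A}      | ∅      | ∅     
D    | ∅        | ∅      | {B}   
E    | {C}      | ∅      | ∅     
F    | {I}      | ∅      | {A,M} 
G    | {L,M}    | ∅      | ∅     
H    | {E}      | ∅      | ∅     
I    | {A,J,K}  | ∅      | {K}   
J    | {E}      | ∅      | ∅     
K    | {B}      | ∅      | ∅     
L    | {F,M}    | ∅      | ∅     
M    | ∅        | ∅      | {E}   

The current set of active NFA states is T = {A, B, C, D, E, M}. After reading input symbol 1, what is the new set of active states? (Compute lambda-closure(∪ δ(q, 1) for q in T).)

D on 1 → {B}.
M on 1 → {E}.
No 1-transition from A, B, C, E.
Union after reading 1: {B, E}.
Now take the lambda-closure:
From E via lambda: add C.
From C via lambda: add A.
From A via lambda: add D, M.
No new states can be added; the closed set is {A, B, C, D, E, M}.

{A, B, C, D, E, M}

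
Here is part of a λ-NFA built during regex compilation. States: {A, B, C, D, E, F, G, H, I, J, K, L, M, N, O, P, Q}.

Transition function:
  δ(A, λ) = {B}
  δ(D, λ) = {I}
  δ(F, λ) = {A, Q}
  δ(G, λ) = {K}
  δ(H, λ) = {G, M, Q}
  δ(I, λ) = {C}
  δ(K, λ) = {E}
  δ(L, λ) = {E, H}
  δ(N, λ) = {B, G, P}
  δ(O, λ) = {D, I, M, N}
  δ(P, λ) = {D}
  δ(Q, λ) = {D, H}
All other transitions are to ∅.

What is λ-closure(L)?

Start with {L}.
From L via λ: add E, H.
From H via λ: add G, M, Q.
From G via λ: add K.
From Q via λ: add D.
From D via λ: add I.
From I via λ: add C.
No new states can be added; the closed set is {C, D, E, G, H, I, K, L, M, Q}.

{C, D, E, G, H, I, K, L, M, Q}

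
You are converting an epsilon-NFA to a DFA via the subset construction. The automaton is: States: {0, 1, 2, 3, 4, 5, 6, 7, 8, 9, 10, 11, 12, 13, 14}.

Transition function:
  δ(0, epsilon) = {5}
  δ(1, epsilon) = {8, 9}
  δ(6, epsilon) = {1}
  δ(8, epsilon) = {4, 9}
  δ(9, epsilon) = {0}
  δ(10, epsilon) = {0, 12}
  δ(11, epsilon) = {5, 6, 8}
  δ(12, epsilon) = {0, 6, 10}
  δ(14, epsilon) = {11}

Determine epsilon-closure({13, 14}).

{0, 1, 4, 5, 6, 8, 9, 11, 13, 14}

Start with {13, 14}.
From 14 via epsilon: add 11.
From 11 via epsilon: add 5, 6, 8.
From 6 via epsilon: add 1.
From 8 via epsilon: add 4, 9.
From 9 via epsilon: add 0.
No new states can be added; the closed set is {0, 1, 4, 5, 6, 8, 9, 11, 13, 14}.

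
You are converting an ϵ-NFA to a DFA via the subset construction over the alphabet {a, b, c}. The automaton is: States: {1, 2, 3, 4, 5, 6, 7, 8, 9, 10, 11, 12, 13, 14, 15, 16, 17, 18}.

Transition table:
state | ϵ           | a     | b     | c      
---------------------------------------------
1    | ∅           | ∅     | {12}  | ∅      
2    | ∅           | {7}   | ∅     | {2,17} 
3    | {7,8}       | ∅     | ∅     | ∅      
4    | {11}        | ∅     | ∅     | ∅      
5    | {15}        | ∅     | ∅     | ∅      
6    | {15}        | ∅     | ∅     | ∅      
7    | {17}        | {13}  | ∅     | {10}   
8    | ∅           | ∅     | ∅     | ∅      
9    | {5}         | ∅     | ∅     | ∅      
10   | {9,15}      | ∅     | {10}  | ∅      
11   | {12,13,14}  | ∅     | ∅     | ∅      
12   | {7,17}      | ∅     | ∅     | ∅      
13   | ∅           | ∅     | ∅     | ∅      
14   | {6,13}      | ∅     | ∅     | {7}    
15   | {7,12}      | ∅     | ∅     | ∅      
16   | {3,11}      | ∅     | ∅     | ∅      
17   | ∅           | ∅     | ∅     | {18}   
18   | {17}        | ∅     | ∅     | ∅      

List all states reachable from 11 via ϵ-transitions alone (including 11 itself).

Start with {11}.
From 11 via ϵ: add 12, 13, 14.
From 12 via ϵ: add 7, 17.
From 14 via ϵ: add 6.
From 6 via ϵ: add 15.
No new states can be added; the closed set is {6, 7, 11, 12, 13, 14, 15, 17}.

{6, 7, 11, 12, 13, 14, 15, 17}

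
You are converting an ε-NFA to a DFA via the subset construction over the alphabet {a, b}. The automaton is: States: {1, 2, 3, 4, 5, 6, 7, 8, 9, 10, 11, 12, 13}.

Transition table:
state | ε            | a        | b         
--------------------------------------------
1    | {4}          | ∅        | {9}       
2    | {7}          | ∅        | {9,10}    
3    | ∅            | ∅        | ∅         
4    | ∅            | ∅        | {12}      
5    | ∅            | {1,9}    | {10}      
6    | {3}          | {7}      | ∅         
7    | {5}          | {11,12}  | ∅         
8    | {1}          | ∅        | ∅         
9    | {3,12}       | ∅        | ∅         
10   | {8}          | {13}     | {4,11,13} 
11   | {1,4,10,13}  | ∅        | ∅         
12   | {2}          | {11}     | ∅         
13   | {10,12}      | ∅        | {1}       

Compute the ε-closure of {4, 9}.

Start with {4, 9}.
From 9 via ε: add 3, 12.
From 12 via ε: add 2.
From 2 via ε: add 7.
From 7 via ε: add 5.
No new states can be added; the closed set is {2, 3, 4, 5, 7, 9, 12}.

{2, 3, 4, 5, 7, 9, 12}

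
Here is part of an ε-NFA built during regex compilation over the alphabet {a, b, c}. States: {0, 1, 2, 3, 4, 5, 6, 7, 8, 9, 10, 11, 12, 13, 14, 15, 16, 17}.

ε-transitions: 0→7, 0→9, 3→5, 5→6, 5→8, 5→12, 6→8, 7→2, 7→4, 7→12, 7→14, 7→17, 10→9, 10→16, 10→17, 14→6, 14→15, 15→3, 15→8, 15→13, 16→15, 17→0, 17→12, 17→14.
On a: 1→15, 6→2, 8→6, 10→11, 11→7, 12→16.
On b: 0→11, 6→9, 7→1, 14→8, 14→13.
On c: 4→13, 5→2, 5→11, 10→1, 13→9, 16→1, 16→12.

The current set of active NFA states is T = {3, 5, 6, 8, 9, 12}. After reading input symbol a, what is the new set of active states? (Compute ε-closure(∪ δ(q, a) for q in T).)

6 on a → {2}.
8 on a → {6}.
12 on a → {16}.
No a-transition from 3, 5, 9.
Union after reading a: {2, 6, 16}.
Now take the ε-closure:
From 6 via ε: add 8.
From 16 via ε: add 15.
From 15 via ε: add 3, 13.
From 3 via ε: add 5.
From 5 via ε: add 12.
No new states can be added; the closed set is {2, 3, 5, 6, 8, 12, 13, 15, 16}.

{2, 3, 5, 6, 8, 12, 13, 15, 16}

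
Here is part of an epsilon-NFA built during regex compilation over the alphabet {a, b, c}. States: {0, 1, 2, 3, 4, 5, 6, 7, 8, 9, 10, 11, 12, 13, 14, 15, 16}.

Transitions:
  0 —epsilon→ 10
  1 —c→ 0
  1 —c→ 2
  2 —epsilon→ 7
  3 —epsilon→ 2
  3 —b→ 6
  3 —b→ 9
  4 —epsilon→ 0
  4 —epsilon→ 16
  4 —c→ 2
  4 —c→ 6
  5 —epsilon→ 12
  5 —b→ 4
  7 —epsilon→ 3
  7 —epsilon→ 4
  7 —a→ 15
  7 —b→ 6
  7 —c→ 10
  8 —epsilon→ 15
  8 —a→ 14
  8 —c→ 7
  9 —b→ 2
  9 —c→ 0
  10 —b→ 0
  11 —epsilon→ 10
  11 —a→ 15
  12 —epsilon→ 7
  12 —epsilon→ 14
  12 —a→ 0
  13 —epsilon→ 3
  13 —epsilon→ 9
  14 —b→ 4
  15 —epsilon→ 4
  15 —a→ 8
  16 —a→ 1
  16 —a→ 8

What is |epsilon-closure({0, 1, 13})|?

Start with {0, 1, 13}.
From 0 via epsilon: add 10.
From 13 via epsilon: add 3, 9.
From 3 via epsilon: add 2.
From 2 via epsilon: add 7.
From 7 via epsilon: add 4.
From 4 via epsilon: add 16.
epsilon-closure = {0, 1, 2, 3, 4, 7, 9, 10, 13, 16}, which has 10 states.

10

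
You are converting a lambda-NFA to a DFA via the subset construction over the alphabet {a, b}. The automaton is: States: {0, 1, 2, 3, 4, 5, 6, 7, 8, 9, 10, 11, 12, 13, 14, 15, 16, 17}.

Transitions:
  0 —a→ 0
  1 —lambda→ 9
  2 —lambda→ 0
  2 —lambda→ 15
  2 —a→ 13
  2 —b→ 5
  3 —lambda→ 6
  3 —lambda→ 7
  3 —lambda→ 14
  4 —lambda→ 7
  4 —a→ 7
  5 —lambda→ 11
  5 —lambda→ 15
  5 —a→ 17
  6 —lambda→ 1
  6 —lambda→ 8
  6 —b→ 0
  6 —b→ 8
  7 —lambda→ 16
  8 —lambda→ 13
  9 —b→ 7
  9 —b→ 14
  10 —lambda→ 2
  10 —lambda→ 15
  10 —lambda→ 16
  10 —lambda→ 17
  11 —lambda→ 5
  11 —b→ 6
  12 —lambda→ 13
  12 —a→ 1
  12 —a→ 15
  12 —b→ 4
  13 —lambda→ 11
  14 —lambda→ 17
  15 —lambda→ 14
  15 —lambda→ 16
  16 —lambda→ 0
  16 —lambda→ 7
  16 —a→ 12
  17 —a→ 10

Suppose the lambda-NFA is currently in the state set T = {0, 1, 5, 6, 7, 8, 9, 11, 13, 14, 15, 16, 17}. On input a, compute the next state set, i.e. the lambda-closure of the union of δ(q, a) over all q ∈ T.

{0, 2, 5, 7, 10, 11, 12, 13, 14, 15, 16, 17}

0 on a → {0}.
5 on a → {17}.
16 on a → {12}.
17 on a → {10}.
No a-transition from 1, 6, 7, 8, 9, 11, 13, 14, 15.
Union after reading a: {0, 10, 12, 17}.
Now take the lambda-closure:
From 10 via lambda: add 2, 15, 16.
From 12 via lambda: add 13.
From 13 via lambda: add 11.
From 15 via lambda: add 14.
From 16 via lambda: add 7.
From 11 via lambda: add 5.
No new states can be added; the closed set is {0, 2, 5, 7, 10, 11, 12, 13, 14, 15, 16, 17}.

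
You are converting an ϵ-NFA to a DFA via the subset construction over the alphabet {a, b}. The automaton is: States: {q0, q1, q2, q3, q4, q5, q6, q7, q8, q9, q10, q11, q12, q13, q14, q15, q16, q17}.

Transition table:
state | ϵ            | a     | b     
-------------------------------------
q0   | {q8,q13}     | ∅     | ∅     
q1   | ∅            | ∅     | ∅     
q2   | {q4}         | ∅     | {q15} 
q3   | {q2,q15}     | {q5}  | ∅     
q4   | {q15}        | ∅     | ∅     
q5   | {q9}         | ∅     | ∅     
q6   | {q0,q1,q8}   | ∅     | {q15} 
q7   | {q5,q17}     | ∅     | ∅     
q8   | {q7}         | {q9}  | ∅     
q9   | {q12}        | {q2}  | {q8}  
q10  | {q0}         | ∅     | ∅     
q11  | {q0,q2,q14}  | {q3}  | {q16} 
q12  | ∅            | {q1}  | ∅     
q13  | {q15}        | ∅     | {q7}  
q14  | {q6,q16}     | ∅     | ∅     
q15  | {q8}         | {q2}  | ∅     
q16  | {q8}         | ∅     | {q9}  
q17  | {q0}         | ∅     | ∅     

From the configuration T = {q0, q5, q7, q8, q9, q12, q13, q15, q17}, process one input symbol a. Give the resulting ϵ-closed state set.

q8 on a → {q9}.
q9 on a → {q2}.
q12 on a → {q1}.
q15 on a → {q2}.
No a-transition from q0, q5, q7, q13, q17.
Union after reading a: {q1, q2, q9}.
Now take the ϵ-closure:
From q2 via ϵ: add q4.
From q9 via ϵ: add q12.
From q4 via ϵ: add q15.
From q15 via ϵ: add q8.
From q8 via ϵ: add q7.
From q7 via ϵ: add q5, q17.
From q17 via ϵ: add q0.
From q0 via ϵ: add q13.
No new states can be added; the closed set is {q0, q1, q2, q4, q5, q7, q8, q9, q12, q13, q15, q17}.

{q0, q1, q2, q4, q5, q7, q8, q9, q12, q13, q15, q17}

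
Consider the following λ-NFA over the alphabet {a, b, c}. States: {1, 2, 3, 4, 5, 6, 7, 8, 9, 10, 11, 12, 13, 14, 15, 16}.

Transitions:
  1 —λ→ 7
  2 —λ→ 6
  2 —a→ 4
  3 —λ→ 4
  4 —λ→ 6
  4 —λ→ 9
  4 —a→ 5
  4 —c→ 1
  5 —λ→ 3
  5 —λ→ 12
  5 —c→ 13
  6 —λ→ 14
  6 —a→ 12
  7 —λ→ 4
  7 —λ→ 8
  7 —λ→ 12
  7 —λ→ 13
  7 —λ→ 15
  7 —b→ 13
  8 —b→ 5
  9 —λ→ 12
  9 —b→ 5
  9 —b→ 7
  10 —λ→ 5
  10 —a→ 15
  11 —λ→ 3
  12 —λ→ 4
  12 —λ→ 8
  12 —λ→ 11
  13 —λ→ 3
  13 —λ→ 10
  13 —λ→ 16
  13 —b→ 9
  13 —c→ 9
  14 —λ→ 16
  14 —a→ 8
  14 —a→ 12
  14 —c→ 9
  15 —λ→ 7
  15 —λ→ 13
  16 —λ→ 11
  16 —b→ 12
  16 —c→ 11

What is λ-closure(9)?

Start with {9}.
From 9 via λ: add 12.
From 12 via λ: add 4, 8, 11.
From 4 via λ: add 6.
From 11 via λ: add 3.
From 6 via λ: add 14.
From 14 via λ: add 16.
No new states can be added; the closed set is {3, 4, 6, 8, 9, 11, 12, 14, 16}.

{3, 4, 6, 8, 9, 11, 12, 14, 16}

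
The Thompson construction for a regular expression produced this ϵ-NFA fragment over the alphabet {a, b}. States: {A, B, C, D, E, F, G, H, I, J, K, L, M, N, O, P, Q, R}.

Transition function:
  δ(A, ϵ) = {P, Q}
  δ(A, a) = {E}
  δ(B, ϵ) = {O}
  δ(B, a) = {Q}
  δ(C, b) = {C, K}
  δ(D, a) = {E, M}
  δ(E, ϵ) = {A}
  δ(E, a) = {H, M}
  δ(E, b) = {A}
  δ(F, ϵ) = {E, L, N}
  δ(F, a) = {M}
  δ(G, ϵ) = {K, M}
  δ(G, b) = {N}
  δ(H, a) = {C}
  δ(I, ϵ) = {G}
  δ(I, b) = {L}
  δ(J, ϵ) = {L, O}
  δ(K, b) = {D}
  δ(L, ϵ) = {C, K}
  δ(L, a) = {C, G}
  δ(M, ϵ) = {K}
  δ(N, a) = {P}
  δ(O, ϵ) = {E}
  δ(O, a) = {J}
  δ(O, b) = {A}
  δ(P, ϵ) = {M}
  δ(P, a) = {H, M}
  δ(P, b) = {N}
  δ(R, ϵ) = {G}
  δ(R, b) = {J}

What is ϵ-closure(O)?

Start with {O}.
From O via ϵ: add E.
From E via ϵ: add A.
From A via ϵ: add P, Q.
From P via ϵ: add M.
From M via ϵ: add K.
No new states can be added; the closed set is {A, E, K, M, O, P, Q}.

{A, E, K, M, O, P, Q}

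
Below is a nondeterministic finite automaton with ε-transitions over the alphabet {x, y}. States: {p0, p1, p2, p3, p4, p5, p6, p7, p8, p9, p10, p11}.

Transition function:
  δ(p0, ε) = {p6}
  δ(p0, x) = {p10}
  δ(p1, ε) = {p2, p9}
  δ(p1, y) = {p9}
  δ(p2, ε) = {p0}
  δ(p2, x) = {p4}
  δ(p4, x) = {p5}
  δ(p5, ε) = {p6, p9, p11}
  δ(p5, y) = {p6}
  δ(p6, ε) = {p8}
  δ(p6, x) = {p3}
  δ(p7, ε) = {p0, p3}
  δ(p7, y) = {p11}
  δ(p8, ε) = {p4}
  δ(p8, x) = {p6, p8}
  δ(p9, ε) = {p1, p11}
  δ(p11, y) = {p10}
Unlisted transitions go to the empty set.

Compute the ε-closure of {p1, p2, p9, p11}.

Start with {p1, p2, p9, p11}.
From p2 via ε: add p0.
From p0 via ε: add p6.
From p6 via ε: add p8.
From p8 via ε: add p4.
No new states can be added; the closed set is {p0, p1, p2, p4, p6, p8, p9, p11}.

{p0, p1, p2, p4, p6, p8, p9, p11}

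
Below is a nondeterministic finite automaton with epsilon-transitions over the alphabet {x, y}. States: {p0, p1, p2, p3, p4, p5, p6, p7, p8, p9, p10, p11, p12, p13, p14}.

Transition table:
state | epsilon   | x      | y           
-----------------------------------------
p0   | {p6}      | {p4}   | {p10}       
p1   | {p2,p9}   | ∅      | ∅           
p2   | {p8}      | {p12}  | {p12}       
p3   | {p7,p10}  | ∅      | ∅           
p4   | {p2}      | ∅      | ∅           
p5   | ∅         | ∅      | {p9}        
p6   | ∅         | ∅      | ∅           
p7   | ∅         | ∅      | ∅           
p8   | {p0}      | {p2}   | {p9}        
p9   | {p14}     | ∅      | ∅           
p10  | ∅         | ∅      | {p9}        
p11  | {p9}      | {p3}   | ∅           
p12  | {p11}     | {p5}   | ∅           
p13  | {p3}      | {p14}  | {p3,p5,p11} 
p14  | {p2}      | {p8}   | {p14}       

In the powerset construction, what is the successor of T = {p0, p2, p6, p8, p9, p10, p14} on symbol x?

{p0, p2, p4, p6, p8, p9, p11, p12, p14}

p0 on x → {p4}.
p2 on x → {p12}.
p8 on x → {p2}.
p14 on x → {p8}.
No x-transition from p6, p9, p10.
Union after reading x: {p2, p4, p8, p12}.
Now take the epsilon-closure:
From p8 via epsilon: add p0.
From p12 via epsilon: add p11.
From p0 via epsilon: add p6.
From p11 via epsilon: add p9.
From p9 via epsilon: add p14.
No new states can be added; the closed set is {p0, p2, p4, p6, p8, p9, p11, p12, p14}.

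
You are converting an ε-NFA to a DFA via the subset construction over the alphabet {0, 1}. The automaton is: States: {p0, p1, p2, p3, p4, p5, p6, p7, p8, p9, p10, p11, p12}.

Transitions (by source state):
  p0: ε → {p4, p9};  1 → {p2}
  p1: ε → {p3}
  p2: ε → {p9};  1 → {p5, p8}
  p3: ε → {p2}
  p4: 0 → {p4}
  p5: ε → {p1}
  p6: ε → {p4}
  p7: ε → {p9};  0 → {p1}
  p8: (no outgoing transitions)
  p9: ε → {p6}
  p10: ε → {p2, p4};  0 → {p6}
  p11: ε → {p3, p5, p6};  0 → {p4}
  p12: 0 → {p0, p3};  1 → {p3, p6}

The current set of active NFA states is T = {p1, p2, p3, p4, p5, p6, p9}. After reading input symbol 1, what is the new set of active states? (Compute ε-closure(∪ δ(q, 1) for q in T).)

p2 on 1 → {p5, p8}.
No 1-transition from p1, p3, p4, p5, p6, p9.
Union after reading 1: {p5, p8}.
Now take the ε-closure:
From p5 via ε: add p1.
From p1 via ε: add p3.
From p3 via ε: add p2.
From p2 via ε: add p9.
From p9 via ε: add p6.
From p6 via ε: add p4.
No new states can be added; the closed set is {p1, p2, p3, p4, p5, p6, p8, p9}.

{p1, p2, p3, p4, p5, p6, p8, p9}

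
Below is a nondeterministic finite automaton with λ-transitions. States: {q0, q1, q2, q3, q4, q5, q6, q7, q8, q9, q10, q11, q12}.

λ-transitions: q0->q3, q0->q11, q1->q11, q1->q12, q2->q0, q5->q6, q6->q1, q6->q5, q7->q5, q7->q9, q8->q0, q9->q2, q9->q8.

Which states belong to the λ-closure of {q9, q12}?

Start with {q9, q12}.
From q9 via λ: add q2, q8.
From q2 via λ: add q0.
From q0 via λ: add q3, q11.
No new states can be added; the closed set is {q0, q2, q3, q8, q9, q11, q12}.

{q0, q2, q3, q8, q9, q11, q12}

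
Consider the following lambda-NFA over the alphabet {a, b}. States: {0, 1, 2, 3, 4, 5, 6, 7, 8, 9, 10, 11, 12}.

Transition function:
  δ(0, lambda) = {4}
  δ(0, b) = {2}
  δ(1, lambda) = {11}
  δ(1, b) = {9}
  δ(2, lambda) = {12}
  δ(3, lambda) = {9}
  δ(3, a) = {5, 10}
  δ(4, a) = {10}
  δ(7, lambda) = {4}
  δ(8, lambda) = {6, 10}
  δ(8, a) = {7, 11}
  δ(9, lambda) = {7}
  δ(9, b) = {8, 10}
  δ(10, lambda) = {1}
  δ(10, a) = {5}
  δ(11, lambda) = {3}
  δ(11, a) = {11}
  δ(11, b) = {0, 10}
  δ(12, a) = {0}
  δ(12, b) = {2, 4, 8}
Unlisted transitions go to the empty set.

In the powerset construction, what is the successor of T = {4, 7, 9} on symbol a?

{1, 3, 4, 7, 9, 10, 11}

4 on a → {10}.
No a-transition from 7, 9.
Union after reading a: {10}.
Now take the lambda-closure:
From 10 via lambda: add 1.
From 1 via lambda: add 11.
From 11 via lambda: add 3.
From 3 via lambda: add 9.
From 9 via lambda: add 7.
From 7 via lambda: add 4.
No new states can be added; the closed set is {1, 3, 4, 7, 9, 10, 11}.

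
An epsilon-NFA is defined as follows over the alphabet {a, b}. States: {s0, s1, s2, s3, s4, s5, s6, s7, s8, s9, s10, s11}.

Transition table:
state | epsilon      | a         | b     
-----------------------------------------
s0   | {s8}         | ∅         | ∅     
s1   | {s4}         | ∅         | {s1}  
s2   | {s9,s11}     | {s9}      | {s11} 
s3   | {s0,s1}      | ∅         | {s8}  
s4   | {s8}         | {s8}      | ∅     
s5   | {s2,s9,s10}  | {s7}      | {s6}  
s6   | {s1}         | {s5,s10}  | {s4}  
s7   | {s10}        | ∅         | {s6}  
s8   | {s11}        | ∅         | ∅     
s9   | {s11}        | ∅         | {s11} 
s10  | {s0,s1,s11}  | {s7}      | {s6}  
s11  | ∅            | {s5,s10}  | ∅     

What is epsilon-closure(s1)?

Start with {s1}.
From s1 via epsilon: add s4.
From s4 via epsilon: add s8.
From s8 via epsilon: add s11.
No new states can be added; the closed set is {s1, s4, s8, s11}.

{s1, s4, s8, s11}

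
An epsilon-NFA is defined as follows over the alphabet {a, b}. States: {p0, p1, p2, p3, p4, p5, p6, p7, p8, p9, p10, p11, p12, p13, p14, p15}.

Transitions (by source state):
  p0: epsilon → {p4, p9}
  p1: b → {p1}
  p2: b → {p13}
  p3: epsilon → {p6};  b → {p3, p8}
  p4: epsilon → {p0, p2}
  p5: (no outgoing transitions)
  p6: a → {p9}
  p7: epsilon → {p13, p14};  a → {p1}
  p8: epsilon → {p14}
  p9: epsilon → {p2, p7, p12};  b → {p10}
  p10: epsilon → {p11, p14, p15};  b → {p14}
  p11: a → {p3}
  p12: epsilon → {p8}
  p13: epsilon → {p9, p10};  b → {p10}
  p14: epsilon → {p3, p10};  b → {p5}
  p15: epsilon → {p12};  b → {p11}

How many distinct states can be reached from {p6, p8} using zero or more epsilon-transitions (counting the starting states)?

8

Start with {p6, p8}.
From p8 via epsilon: add p14.
From p14 via epsilon: add p3, p10.
From p10 via epsilon: add p11, p15.
From p15 via epsilon: add p12.
epsilon-closure = {p3, p6, p8, p10, p11, p12, p14, p15}, which has 8 states.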